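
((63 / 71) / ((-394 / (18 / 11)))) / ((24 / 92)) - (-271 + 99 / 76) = 3153441743 / 11693132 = 269.68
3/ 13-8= -101/ 13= -7.77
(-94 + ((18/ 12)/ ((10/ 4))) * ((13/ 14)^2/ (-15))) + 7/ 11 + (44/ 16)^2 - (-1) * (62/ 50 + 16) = -14789217/ 215600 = -68.60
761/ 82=9.28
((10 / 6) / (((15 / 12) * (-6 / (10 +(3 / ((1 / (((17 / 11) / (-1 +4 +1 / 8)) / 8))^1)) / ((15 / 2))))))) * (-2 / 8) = 6892 / 12375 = 0.56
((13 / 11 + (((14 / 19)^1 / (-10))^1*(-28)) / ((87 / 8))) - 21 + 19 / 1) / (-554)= 57137 / 50366910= 0.00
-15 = -15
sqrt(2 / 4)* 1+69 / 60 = 1.86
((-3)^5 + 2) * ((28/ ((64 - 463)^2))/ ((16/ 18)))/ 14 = -241/ 70756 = -0.00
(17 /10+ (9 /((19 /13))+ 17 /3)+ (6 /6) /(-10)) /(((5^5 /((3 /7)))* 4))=1913 /4156250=0.00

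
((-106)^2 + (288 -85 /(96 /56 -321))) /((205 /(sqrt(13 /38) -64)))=-329686208 /91635 + 5151347 * sqrt(494) /3482130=-3564.94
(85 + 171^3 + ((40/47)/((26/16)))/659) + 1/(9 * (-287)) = 5200519687964543/1040042367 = 5000296.00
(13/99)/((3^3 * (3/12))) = 52/2673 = 0.02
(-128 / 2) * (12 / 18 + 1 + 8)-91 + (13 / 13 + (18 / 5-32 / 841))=-8894896 / 12615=-705.10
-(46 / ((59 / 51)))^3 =-12911717736 / 205379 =-62867.76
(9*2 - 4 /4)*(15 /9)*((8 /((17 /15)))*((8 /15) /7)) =15.24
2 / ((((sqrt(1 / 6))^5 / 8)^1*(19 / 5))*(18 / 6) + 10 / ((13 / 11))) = 3953664000 / 16726978991 - 3082560*sqrt(6) / 16726978991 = 0.24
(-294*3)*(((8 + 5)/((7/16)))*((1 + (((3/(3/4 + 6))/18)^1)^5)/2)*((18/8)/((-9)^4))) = -1269189533612/282429536481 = -4.49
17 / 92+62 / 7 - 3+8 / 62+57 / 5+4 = 2153213 / 99820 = 21.57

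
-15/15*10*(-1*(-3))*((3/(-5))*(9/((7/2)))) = 324/7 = 46.29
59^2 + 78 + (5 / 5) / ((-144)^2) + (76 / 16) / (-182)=6715698427 / 1886976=3558.97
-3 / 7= -0.43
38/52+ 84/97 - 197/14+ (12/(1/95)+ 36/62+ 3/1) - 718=113041077/273637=413.11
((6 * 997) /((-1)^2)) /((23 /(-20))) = -119640 /23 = -5201.74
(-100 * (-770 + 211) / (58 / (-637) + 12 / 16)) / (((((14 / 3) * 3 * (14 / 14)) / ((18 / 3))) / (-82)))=-5005509600 / 1679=-2981244.55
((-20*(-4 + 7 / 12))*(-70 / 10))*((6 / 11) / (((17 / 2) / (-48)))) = 275520 / 187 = 1473.37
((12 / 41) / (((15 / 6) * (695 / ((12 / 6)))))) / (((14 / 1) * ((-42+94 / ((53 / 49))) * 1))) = 0.00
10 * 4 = 40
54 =54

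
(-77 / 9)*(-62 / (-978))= -0.54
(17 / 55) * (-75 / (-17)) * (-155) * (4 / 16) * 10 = -11625 / 22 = -528.41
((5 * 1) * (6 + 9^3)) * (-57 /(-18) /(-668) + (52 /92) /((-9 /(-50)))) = 1062184025 /92184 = 11522.43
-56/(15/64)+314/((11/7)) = -6454/165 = -39.12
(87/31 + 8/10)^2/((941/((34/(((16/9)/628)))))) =7506106101/45215050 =166.01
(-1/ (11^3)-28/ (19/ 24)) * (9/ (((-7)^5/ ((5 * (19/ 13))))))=40250295/ 290811521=0.14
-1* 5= -5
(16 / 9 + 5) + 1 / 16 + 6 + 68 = 11641 / 144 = 80.84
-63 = -63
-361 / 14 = -25.79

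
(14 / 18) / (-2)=-7 / 18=-0.39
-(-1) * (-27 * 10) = -270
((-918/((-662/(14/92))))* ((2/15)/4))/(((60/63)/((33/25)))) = 742203/76130000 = 0.01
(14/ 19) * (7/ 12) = 49/ 114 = 0.43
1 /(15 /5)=1 /3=0.33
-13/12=-1.08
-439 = -439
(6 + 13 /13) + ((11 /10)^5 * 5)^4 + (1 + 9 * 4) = 679789994932560009201 /160000000000000000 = 4248.69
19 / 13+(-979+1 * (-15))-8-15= -13202 / 13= -1015.54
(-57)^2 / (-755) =-3249 / 755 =-4.30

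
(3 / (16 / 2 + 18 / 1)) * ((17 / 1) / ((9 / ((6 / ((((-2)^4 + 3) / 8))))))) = 136 / 247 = 0.55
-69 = -69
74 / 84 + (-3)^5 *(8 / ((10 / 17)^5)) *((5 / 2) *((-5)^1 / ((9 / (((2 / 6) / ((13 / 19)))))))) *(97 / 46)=494585592239 / 12558000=39384.11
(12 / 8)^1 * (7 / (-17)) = -21 / 34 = -0.62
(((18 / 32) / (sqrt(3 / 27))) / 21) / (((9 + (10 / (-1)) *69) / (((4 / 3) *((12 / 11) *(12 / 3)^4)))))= -768 / 17479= -0.04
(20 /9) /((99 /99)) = 20 /9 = 2.22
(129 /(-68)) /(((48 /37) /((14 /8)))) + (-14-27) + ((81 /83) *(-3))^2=-1048959593 /29980928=-34.99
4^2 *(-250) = -4000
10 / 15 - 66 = -196 / 3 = -65.33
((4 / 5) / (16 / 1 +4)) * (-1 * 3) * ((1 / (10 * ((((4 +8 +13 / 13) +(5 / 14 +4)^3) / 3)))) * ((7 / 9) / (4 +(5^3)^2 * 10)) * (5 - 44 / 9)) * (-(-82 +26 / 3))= -30184 / 1978742339775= -0.00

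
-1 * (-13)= 13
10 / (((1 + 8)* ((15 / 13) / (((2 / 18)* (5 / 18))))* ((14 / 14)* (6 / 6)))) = 0.03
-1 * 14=-14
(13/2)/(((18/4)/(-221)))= -319.22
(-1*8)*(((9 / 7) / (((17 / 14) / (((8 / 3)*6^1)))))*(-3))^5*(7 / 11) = 26962287755526144 / 15618427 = 1726312627.74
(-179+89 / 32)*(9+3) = -16917 / 8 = -2114.62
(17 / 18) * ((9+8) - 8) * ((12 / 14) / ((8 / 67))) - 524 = -25927 / 56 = -462.98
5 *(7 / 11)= 3.18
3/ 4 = 0.75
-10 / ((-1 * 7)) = 10 / 7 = 1.43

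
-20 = -20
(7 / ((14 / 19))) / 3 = 19 / 6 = 3.17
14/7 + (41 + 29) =72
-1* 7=-7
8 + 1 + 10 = 19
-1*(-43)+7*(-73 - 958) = -7174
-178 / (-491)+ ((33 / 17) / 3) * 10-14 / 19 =966826 / 158593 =6.10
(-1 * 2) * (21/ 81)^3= -686/ 19683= -0.03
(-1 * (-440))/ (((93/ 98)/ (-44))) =-1897280/ 93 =-20400.86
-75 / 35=-15 / 7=-2.14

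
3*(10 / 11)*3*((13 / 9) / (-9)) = -130 / 99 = -1.31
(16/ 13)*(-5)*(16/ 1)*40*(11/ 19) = -563200/ 247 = -2280.16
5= 5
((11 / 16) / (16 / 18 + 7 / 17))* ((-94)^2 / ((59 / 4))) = 3717747 / 11741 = 316.65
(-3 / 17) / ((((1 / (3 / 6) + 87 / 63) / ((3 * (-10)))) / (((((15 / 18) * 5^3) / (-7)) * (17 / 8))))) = -28125 / 568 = -49.52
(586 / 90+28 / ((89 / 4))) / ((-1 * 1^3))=-7.77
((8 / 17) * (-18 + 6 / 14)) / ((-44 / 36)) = 8856 / 1309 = 6.77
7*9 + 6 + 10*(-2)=49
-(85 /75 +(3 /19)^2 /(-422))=-2589679 /2285130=-1.13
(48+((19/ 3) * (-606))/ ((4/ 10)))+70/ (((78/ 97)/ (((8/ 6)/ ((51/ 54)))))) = -2082727/ 221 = -9424.10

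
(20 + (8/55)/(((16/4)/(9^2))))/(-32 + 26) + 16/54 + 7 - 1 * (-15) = 27431/1485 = 18.47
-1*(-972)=972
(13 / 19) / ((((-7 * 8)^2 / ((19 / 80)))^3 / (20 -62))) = -14079 / 1127898677248000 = -0.00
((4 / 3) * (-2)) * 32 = -256 / 3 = -85.33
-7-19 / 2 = -33 / 2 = -16.50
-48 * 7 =-336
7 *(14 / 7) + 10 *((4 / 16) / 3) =89 / 6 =14.83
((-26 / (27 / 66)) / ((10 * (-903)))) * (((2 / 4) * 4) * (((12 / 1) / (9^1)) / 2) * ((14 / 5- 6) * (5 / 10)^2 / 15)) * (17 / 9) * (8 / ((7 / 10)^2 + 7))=-2489344 / 2465284815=-0.00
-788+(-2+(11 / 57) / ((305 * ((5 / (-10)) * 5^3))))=-1716768772 / 2173125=-790.00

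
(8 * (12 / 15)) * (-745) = -4768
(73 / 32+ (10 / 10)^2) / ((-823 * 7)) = -15 / 26336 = -0.00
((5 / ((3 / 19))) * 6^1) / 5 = 38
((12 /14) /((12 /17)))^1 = 17 /14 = 1.21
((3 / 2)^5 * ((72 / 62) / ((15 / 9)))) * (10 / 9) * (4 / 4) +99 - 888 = -97107 / 124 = -783.12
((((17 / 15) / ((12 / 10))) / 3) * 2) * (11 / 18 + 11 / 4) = 2057 / 972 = 2.12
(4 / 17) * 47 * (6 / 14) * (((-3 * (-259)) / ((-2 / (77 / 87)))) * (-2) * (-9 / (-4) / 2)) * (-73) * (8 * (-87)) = 3167073756 / 17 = 186298456.24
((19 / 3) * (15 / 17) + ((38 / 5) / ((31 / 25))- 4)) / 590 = 4067 / 310930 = 0.01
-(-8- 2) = 10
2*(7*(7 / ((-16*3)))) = -49 / 24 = -2.04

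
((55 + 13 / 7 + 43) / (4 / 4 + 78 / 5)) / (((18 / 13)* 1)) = 15145 / 3486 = 4.34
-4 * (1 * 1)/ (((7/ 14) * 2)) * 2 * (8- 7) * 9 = -72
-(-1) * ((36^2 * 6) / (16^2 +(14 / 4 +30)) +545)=110369 / 193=571.86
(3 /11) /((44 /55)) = 15 /44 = 0.34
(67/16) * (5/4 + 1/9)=3283/576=5.70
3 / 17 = 0.18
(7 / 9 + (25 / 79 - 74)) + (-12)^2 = 50548 / 711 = 71.09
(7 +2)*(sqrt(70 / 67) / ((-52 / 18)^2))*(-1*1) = -1.10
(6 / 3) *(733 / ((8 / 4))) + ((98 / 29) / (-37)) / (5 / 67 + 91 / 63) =732.94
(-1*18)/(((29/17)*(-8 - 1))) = 34/29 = 1.17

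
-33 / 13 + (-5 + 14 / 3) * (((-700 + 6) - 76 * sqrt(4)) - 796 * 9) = 34677 / 13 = 2667.46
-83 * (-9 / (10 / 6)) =2241 / 5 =448.20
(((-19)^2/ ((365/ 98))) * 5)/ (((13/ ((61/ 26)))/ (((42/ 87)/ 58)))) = 7553203/ 10375417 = 0.73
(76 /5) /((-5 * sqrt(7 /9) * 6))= -38 * sqrt(7) /175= -0.57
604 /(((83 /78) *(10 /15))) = 70668 /83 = 851.42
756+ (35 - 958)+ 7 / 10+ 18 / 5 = -1627 / 10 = -162.70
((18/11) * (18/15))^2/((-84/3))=-2916/21175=-0.14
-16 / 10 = -8 / 5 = -1.60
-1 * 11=-11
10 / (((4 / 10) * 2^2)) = 25 / 4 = 6.25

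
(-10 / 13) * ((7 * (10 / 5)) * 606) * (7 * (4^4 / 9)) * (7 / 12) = -88686080 / 117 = -758000.68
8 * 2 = 16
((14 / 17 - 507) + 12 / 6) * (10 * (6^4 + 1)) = -111165870 / 17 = -6539168.82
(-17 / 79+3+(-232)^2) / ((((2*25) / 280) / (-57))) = -6786696336 / 395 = -17181509.71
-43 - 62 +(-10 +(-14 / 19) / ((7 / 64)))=-2313 / 19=-121.74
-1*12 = -12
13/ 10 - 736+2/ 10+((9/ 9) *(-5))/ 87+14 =-125377/ 174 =-720.56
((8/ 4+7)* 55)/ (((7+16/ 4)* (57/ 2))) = 30/ 19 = 1.58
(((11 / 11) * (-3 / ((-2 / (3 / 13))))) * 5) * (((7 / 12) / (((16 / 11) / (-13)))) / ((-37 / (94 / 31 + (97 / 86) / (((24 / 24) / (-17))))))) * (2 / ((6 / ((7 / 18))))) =-38659775 / 75757056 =-0.51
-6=-6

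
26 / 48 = 13 / 24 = 0.54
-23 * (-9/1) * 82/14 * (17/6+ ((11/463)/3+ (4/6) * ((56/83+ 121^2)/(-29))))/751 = -6313369582893/11717232674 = -538.81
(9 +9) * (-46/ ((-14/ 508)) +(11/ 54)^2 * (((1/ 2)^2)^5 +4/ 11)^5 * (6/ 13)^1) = 4097182192620865859442951/ 136370122616685461504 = 30044.57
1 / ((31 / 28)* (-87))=-28 / 2697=-0.01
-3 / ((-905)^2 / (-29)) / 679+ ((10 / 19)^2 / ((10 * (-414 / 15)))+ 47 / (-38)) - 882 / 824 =-13173472406933029 / 5707165167381300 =-2.31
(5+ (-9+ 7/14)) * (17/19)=-119/38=-3.13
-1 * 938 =-938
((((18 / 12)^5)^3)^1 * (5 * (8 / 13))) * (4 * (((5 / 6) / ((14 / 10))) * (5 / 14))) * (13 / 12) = 996451875 / 802816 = 1241.20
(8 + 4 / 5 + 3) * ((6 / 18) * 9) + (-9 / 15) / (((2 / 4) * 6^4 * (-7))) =53525 / 1512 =35.40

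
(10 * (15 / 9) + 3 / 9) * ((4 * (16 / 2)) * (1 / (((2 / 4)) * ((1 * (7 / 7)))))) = 1088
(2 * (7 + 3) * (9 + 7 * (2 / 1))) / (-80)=-23 / 4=-5.75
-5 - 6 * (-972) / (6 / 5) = 4855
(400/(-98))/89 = -200/4361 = -0.05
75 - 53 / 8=547 / 8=68.38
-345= -345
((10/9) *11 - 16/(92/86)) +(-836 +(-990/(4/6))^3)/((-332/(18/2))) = 6100877619431/68724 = 88773610.67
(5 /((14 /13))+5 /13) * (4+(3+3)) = 4575 /91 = 50.27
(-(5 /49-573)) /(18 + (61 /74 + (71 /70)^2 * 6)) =6491650 /283247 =22.92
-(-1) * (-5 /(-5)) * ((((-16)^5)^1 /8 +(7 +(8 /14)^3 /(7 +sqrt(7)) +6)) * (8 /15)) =-1078877432 /15435-256 * sqrt(7) /108045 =-69898.12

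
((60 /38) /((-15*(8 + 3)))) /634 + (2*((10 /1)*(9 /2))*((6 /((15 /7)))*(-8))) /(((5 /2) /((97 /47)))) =-25911813547 /15569455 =-1664.27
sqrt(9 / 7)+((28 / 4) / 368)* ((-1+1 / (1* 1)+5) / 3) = 35 / 1104+3* sqrt(7) / 7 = 1.17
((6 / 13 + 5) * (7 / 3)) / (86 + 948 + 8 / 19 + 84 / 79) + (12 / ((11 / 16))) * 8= 93114716815 / 666778398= 139.65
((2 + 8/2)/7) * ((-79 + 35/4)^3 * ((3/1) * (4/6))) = -66564123/112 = -594322.53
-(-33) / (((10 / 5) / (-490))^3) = -485302125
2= 2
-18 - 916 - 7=-941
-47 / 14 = -3.36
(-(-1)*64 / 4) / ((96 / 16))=8 / 3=2.67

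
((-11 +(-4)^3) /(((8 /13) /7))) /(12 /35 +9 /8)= -79625 /137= -581.20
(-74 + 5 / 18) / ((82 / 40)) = -13270 / 369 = -35.96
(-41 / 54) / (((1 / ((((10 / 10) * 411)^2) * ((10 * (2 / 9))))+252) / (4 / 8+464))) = -3574462205 / 2554085547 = -1.40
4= 4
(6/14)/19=3/133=0.02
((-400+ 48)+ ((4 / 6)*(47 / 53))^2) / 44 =-2222519 / 278091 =-7.99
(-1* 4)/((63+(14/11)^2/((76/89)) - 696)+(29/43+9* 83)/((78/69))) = -5140564/38941321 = -0.13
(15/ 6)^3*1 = 125/ 8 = 15.62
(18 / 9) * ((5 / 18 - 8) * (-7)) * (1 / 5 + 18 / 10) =1946 / 9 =216.22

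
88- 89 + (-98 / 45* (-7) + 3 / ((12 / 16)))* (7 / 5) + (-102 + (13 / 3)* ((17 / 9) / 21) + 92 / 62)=-32598364 / 439425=-74.18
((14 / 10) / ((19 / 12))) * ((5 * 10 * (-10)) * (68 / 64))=-8925 / 19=-469.74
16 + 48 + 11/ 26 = 1675/ 26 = 64.42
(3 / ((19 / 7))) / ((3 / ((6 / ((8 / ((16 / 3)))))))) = 28 / 19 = 1.47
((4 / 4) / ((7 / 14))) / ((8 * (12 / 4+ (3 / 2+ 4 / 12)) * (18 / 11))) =11 / 348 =0.03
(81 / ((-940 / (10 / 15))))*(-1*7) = 189 / 470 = 0.40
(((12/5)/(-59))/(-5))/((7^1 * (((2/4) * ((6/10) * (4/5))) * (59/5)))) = 0.00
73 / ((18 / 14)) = 511 / 9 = 56.78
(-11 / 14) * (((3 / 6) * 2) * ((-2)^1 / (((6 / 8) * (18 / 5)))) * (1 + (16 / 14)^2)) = 12430 / 9261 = 1.34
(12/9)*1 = 4/3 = 1.33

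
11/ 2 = 5.50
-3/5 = -0.60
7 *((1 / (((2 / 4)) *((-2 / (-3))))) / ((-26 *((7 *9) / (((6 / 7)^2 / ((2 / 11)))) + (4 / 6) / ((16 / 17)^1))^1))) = -2772 / 55939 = -0.05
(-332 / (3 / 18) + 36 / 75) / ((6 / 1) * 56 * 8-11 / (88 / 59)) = -398304 / 536125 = -0.74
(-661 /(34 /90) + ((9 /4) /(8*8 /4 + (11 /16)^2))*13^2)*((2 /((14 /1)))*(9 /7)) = -159145479 /501823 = -317.13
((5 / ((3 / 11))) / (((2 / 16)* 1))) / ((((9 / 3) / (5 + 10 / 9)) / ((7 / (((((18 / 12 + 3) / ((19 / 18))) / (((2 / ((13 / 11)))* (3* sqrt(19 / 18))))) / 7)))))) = 247832200* sqrt(38) / 85293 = 17911.67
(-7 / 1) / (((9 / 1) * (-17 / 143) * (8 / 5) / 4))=5005 / 306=16.36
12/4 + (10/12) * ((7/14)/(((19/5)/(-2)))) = 317/114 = 2.78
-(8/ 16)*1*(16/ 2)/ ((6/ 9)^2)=-9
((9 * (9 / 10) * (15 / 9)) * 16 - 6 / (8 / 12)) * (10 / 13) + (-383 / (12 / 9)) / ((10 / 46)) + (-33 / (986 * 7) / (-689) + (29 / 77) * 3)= -1160.99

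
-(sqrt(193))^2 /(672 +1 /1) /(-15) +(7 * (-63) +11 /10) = -1776239 /4038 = -439.88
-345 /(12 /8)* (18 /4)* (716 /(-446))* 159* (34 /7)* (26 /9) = 5786690520 /1561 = 3707040.69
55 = 55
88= 88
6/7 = 0.86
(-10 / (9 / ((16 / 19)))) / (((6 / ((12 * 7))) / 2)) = -4480 / 171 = -26.20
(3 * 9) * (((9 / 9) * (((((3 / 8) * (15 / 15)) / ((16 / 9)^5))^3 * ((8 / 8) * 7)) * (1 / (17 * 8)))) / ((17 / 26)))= 13658611812026920011 / 682381956774663733379072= 0.00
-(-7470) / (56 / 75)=280125 / 28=10004.46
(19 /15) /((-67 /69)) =-437 /335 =-1.30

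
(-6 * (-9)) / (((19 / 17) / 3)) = 2754 / 19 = 144.95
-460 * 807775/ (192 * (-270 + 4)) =92894125/ 12768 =7275.54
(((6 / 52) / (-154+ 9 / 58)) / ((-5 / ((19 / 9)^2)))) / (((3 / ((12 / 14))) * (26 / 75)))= 52345 / 95003181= 0.00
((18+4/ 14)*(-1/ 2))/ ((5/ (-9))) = 576/ 35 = 16.46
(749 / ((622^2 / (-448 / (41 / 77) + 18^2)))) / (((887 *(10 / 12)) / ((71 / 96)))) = -282008237 / 281396208560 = -0.00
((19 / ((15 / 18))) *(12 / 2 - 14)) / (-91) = 912 / 455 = 2.00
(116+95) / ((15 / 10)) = 422 / 3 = 140.67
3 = 3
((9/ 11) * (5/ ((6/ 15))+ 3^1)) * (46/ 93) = 69/ 11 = 6.27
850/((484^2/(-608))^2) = 1227400/214358881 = 0.01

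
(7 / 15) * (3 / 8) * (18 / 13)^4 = 91854 / 142805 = 0.64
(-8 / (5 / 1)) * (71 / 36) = -142 / 45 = -3.16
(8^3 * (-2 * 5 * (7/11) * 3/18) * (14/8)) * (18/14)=-13440/11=-1221.82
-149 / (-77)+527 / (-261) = -1690 / 20097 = -0.08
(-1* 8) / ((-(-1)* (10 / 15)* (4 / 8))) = -24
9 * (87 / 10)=783 / 10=78.30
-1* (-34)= 34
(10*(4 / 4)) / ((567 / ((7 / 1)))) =10 / 81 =0.12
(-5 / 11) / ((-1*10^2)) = 1 / 220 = 0.00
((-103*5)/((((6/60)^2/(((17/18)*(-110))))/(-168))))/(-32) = 84266875/3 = 28088958.33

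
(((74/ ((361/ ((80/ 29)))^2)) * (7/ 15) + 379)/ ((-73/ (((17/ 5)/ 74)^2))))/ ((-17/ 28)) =14829282424943/ 821481847684275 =0.02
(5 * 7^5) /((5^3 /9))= 151263 /25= 6050.52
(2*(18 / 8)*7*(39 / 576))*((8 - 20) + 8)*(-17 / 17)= 273 / 32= 8.53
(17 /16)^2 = 289 /256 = 1.13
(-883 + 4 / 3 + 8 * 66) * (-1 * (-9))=-3183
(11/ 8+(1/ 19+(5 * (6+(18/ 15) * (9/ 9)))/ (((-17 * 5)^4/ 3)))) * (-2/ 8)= -11327552041/ 31737980000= -0.36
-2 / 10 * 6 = -6 / 5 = -1.20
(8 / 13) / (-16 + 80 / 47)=-47 / 1092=-0.04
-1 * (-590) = 590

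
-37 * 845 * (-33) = 1031745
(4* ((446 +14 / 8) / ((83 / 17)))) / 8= 30447 / 664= 45.85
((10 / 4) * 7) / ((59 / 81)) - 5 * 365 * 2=-3625.97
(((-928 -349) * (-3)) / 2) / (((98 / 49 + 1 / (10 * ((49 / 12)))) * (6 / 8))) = 312865 / 248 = 1261.55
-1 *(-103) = 103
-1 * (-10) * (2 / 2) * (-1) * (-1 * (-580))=-5800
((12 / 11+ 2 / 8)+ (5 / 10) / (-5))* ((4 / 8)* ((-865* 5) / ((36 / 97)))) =-7635355 / 1056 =-7230.45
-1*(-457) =457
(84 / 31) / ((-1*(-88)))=21 / 682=0.03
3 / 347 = 0.01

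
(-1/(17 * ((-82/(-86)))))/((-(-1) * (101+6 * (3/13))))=-559/927707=-0.00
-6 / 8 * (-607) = 1821 / 4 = 455.25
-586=-586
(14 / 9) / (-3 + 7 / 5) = -35 / 36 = -0.97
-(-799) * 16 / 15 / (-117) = -7.28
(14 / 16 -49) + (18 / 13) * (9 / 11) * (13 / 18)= -4163 / 88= -47.31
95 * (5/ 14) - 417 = -5363/ 14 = -383.07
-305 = -305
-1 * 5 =-5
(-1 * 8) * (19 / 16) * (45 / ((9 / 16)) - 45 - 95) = 570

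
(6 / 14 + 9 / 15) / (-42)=-6 / 245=-0.02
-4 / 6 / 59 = -0.01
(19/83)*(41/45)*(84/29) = 21812/36105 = 0.60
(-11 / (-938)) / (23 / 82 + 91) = 0.00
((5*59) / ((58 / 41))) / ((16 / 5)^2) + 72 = 1371431 / 14848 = 92.36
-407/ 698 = -0.58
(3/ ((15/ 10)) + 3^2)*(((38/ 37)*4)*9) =15048/ 37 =406.70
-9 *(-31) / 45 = 31 / 5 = 6.20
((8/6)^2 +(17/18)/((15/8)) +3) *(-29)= -153.16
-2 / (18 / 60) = -20 / 3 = -6.67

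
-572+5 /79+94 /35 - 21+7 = -1612689 /2765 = -583.25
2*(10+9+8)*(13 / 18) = 39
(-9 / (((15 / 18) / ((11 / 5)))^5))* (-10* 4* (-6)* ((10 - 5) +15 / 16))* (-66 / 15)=14133825452736 / 1953125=7236518.63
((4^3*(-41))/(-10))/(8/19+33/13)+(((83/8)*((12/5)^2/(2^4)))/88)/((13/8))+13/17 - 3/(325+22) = 38169975267/426740600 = 89.45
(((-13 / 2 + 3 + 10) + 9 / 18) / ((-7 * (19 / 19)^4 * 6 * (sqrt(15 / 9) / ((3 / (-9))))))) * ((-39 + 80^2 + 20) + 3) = 1064 * sqrt(15) / 15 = 274.72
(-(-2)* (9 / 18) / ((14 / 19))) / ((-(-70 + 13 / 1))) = 1 / 42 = 0.02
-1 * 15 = -15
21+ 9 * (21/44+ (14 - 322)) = -2746.70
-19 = -19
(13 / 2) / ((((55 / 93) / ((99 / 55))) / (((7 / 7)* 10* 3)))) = 32643 / 55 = 593.51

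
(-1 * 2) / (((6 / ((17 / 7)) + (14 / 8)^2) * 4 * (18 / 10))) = -0.05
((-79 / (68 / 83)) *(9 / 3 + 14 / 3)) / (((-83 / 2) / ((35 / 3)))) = 207.83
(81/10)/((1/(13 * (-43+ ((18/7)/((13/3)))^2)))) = -28606527/6370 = -4490.82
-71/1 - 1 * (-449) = 378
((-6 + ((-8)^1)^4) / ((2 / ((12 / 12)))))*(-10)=-20450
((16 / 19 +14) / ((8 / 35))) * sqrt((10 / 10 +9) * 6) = 4935 * sqrt(15) / 38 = 502.98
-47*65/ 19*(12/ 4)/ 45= -611/ 57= -10.72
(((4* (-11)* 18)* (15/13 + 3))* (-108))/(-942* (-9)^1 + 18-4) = 104976/2509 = 41.84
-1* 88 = -88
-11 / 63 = -0.17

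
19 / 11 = 1.73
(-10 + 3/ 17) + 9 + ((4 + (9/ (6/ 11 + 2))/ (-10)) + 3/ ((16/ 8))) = 20577/ 4760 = 4.32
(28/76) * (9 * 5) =315/19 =16.58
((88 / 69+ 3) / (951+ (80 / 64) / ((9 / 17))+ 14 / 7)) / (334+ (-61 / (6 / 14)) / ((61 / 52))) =5310 / 252341441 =0.00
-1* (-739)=739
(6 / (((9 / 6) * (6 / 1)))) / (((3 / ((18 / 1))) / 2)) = 8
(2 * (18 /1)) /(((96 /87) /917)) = 239337 /8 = 29917.12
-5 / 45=-1 / 9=-0.11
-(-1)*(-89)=-89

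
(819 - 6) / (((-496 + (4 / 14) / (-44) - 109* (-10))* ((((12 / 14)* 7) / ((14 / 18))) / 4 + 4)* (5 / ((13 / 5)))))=22786764 / 189810625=0.12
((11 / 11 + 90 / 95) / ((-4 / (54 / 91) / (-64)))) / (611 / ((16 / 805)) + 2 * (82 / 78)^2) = 59844096 / 99505977851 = 0.00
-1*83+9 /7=-572 /7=-81.71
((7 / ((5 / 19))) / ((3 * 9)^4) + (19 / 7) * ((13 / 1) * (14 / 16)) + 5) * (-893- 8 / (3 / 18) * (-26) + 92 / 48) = 3266296744417 / 255091680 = 12804.40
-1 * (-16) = 16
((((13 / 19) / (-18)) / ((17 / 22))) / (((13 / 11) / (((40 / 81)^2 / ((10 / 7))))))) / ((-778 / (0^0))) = 67760 / 7419329703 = 0.00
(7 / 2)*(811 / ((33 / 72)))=68124 / 11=6193.09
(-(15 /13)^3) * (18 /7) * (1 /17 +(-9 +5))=4070250 /261443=15.57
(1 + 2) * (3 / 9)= 1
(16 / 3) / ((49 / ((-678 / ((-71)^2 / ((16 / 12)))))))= -14464 / 741027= -0.02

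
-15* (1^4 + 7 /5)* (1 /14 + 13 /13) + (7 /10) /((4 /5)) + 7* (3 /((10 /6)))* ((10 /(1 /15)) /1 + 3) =1890.10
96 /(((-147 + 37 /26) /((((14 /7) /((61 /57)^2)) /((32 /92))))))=-46629648 /14083985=-3.31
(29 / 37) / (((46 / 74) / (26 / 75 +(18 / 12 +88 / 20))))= 27173 / 3450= 7.88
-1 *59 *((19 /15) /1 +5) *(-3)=5546 /5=1109.20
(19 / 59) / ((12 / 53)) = 1.42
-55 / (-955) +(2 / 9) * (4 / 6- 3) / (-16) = 3713 / 41256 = 0.09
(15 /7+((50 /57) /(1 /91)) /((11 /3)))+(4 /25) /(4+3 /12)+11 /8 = 125975789 /4974200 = 25.33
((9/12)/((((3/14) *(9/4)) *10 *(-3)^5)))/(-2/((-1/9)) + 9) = -7/295245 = -0.00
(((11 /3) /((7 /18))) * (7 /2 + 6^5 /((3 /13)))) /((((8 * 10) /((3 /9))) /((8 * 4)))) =1482778 /35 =42365.09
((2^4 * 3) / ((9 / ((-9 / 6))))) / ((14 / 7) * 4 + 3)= -8 / 11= -0.73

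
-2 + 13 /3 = 7 /3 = 2.33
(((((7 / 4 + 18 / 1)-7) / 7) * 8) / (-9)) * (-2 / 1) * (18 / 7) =408 / 49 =8.33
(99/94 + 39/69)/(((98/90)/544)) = 42827760/52969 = 808.54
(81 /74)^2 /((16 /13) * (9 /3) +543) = 28431 /12972644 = 0.00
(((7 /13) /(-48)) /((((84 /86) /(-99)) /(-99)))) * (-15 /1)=702405 /416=1688.47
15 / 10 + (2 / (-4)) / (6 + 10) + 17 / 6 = 413 / 96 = 4.30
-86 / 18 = -4.78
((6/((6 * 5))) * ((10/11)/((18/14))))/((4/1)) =7/198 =0.04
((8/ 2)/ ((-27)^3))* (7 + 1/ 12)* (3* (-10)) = 850/ 19683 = 0.04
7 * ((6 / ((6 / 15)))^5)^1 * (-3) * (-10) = 159468750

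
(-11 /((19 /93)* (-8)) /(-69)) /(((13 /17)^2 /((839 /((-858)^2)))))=-7516601 /39540305376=-0.00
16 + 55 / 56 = 951 / 56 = 16.98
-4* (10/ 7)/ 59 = -40/ 413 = -0.10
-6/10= -3/5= -0.60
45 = 45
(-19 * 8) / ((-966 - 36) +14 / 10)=760 / 5003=0.15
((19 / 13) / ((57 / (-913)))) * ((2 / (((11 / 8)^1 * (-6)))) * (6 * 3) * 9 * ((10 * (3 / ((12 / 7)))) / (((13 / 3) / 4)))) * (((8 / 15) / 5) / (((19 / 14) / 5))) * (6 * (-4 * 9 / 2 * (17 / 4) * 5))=-43009989120 / 3211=-13394577.74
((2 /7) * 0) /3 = 0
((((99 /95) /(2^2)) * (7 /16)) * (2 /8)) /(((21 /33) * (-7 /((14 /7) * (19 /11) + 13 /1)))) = -17919 /170240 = -0.11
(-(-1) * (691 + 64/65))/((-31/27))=-1214433/2015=-602.70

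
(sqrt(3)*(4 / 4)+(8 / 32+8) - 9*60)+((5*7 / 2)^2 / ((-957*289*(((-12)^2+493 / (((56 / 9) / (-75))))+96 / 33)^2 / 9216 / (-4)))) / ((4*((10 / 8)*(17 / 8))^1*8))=-3862386583886879317179 / 7263538474829772628+sqrt(3)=-530.02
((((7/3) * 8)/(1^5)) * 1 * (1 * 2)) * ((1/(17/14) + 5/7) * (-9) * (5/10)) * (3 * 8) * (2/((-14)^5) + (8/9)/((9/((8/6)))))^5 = -169285748553728513012628044324596633/689506783943626458751110991125921792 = -0.25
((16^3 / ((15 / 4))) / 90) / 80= 512 / 3375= 0.15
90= 90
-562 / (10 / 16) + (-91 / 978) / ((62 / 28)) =-68158049 / 75795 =-899.24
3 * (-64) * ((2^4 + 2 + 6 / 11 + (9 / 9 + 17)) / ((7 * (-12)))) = 6432 / 77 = 83.53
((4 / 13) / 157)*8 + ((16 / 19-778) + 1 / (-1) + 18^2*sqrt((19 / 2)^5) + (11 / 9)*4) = -269873917 / 349011 + 29241*sqrt(38) / 2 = 89353.56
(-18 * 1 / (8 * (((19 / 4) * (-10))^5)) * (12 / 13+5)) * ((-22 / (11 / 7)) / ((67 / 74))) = -0.00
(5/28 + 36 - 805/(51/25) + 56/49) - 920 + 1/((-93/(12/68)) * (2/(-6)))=-3326039/2604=-1277.28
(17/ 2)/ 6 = 17/ 12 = 1.42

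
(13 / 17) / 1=13 / 17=0.76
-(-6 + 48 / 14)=18 / 7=2.57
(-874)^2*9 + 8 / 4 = 6874886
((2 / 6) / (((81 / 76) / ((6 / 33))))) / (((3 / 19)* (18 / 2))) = 2888 / 72171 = 0.04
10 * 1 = 10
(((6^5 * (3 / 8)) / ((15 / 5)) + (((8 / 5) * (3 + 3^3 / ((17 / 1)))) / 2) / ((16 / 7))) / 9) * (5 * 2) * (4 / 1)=220684 / 51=4327.14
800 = 800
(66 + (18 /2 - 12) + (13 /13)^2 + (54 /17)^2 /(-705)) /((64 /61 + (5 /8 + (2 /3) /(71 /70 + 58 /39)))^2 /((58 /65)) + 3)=2799177328579941577216 /315889218117124486115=8.86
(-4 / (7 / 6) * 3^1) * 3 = -216 / 7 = -30.86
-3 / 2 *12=-18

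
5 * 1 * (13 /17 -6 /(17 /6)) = -115 /17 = -6.76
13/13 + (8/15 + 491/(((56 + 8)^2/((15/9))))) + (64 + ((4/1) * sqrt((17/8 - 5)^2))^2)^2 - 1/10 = 2366404339/61440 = 38515.70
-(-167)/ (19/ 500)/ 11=83500/ 209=399.52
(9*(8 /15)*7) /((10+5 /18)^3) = 979776 /31658125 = 0.03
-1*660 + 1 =-659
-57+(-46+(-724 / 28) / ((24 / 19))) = -20743 / 168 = -123.47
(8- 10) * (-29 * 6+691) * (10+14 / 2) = -17578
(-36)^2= 1296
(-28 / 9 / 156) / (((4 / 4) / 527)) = -3689 / 351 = -10.51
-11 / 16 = -0.69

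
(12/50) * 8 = 48/25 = 1.92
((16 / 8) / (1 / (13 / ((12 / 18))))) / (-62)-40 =-2519 / 62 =-40.63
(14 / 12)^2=49 / 36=1.36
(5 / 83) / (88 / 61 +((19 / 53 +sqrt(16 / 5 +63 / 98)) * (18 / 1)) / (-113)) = 53149889565 * sqrt(18830) / 706478782601014 +16180375743875 / 353239391300507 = 0.06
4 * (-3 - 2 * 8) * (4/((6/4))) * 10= -6080/3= -2026.67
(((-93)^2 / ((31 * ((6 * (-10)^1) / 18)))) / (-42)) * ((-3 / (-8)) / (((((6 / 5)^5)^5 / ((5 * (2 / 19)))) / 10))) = 46193599700927734375 / 1120363943105377861632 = 0.04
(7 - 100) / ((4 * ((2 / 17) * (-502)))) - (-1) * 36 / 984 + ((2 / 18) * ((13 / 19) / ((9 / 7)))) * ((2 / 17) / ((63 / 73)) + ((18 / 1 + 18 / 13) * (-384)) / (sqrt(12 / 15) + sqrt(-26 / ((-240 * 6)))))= -2408448 * sqrt(5) / 10697 + 16994176703 / 38771054352 + 100352 * sqrt(65) / 10697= -427.38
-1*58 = -58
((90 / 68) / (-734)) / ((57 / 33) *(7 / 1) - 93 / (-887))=-439065 / 2969614264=-0.00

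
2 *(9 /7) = 18 /7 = 2.57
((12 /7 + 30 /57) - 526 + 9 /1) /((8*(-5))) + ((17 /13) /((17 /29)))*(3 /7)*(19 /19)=956139 /69160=13.83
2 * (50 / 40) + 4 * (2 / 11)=71 / 22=3.23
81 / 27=3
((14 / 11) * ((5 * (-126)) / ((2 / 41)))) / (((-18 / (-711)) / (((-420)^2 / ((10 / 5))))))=-629923959000 / 11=-57265814454.55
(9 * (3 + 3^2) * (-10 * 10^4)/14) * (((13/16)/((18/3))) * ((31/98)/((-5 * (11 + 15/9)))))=6800625/13034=521.76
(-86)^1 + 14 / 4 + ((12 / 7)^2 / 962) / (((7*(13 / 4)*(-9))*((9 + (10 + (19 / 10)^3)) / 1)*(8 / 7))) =-1307314811795 / 15846240046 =-82.50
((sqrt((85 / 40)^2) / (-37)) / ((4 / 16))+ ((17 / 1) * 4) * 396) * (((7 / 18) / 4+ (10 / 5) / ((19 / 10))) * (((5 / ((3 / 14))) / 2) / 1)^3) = 134389385755625 / 2733264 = 49168095.64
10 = 10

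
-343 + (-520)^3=-140608343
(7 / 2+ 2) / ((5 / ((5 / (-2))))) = -11 / 4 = -2.75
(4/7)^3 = 64/343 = 0.19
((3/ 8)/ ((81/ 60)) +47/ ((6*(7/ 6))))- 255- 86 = -42085/ 126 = -334.01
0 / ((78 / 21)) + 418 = 418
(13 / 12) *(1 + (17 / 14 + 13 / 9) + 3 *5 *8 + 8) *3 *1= 215657 / 504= 427.89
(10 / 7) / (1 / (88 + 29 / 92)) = 40625 / 322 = 126.16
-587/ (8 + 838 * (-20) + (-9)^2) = 587/ 16671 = 0.04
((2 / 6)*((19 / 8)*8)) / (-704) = -19 / 2112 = -0.01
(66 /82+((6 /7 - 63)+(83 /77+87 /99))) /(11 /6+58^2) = -224960 /12751123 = -0.02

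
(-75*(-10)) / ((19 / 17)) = 12750 / 19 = 671.05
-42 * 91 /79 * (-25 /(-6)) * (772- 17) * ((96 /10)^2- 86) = -74063990 /79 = -937518.86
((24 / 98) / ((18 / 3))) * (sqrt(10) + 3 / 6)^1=1 / 49 + 2 * sqrt(10) / 49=0.15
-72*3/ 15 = -72/ 5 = -14.40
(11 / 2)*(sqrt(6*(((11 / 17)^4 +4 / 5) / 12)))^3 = 4480179*sqrt(4072890) / 4827513800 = 1.87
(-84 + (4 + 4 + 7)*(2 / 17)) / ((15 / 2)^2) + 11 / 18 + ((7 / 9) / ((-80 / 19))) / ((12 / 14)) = -391567 / 367200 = -1.07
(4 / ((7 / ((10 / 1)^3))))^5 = 1024000000000000000 / 16807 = 60926994704587.37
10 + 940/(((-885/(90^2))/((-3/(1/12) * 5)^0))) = -507010/59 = -8593.39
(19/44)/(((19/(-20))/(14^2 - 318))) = 610/11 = 55.45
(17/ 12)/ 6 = 17/ 72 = 0.24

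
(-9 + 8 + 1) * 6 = 0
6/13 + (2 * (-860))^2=38459206/13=2958400.46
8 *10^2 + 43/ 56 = 44843/ 56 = 800.77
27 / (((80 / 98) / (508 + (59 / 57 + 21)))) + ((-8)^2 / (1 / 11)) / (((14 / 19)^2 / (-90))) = -923252823 / 9310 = -99167.86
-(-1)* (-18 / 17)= -1.06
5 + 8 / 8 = 6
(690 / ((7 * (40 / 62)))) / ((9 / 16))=5704 / 21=271.62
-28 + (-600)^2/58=179188/29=6178.90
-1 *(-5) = 5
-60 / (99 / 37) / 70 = -0.32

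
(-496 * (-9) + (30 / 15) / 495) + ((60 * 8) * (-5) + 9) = 1026137 / 495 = 2073.00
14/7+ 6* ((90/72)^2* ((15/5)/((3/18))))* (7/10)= 961/8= 120.12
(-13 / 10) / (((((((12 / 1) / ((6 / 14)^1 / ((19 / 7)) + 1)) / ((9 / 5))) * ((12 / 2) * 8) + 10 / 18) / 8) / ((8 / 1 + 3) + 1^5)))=-61776 / 137075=-0.45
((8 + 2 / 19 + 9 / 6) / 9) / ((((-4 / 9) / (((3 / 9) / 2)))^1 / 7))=-2.80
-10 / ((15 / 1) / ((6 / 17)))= -4 / 17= -0.24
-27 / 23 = -1.17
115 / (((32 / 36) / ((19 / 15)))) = 1311 / 8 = 163.88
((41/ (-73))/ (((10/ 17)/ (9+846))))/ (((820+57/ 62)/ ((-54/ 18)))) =11084391/ 3715481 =2.98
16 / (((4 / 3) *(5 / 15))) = 36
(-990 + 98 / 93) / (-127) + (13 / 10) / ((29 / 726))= 69072049 / 1712595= 40.33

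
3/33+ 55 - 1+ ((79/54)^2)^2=5487769211/93533616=58.67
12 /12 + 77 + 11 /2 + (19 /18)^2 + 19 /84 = 96209 /1134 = 84.84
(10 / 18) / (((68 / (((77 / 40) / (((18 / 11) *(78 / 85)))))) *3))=4235 / 1213056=0.00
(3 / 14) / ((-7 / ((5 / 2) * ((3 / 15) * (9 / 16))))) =-27 / 3136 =-0.01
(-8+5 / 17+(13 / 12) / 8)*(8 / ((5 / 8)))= -4942 / 51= -96.90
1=1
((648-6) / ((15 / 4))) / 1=856 / 5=171.20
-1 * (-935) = 935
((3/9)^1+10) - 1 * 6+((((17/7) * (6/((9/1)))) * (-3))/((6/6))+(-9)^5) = -1240040/21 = -59049.52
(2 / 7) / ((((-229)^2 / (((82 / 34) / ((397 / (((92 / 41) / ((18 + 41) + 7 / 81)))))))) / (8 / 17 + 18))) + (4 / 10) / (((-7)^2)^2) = 28800002605378 / 172847927747220145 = 0.00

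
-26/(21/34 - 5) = 884/149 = 5.93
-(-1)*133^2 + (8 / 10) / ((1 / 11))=88489 / 5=17697.80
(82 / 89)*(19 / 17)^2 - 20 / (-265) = 1.23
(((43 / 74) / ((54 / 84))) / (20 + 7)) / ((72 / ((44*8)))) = 13244 / 80919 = 0.16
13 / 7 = 1.86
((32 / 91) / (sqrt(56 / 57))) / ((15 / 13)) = 8 * sqrt(798) / 735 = 0.31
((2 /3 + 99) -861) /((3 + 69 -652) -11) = 2284 /1773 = 1.29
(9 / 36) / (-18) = -1 / 72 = -0.01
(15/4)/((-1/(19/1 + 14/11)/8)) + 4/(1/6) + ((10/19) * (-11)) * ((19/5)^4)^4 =-3673832937335658219608/335693359375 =-10944014335.51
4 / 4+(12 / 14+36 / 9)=41 / 7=5.86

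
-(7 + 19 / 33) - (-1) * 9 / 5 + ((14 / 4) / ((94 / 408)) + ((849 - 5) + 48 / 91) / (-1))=-589342531 / 705705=-835.11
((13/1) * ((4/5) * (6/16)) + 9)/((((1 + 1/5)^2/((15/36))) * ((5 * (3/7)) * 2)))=1505/1728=0.87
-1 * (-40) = 40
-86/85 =-1.01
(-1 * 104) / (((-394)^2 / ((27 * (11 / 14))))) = -3861 / 271663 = -0.01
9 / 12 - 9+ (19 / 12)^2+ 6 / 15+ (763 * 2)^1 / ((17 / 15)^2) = 246100217 / 208080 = 1182.72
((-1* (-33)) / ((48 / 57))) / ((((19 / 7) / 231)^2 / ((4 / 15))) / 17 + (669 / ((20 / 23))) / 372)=1439948452635 / 75995311759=18.95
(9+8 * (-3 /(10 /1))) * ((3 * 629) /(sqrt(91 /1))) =1305.55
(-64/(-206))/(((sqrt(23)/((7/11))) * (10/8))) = 896 * sqrt(23)/130295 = 0.03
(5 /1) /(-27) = -5 /27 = -0.19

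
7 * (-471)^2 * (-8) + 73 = -12423023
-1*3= -3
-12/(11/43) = -516/11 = -46.91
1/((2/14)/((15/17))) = 105/17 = 6.18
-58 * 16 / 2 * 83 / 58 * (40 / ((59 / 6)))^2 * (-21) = 803174400 / 3481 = 230730.94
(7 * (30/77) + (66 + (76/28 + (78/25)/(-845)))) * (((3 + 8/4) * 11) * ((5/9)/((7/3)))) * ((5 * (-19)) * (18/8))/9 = -169834597/7644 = -22218.03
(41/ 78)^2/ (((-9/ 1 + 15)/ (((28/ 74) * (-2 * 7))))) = -82369/ 337662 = -0.24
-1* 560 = -560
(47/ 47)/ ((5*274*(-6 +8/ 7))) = -0.00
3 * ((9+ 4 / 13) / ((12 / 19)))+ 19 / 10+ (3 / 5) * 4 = 12613 / 260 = 48.51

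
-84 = -84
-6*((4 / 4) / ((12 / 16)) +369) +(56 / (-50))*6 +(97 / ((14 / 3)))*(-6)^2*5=264724 / 175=1512.71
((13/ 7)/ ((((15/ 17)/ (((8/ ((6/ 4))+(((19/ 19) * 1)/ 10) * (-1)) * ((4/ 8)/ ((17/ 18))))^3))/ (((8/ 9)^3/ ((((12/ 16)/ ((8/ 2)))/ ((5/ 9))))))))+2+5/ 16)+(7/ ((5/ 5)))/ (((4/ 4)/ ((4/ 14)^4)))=41411438833069/ 433581498000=95.51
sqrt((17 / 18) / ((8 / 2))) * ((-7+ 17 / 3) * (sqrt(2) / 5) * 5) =-2 * sqrt(17) / 9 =-0.92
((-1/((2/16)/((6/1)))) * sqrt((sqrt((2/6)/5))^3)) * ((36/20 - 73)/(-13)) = -5696 * 15^(1/4)/325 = -34.49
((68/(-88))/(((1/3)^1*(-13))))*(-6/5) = -153/715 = -0.21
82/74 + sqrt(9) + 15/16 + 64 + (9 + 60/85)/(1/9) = 1573995/10064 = 156.40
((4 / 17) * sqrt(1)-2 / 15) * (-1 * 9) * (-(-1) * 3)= -234 / 85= -2.75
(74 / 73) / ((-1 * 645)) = -74 / 47085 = -0.00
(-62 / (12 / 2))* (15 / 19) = -8.16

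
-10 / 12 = -5 / 6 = -0.83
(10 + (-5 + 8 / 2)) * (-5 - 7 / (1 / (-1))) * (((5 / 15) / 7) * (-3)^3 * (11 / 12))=-297 / 14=-21.21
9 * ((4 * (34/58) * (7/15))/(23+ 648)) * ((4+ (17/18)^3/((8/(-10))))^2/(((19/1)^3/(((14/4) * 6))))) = 64539064877/165376578597120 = 0.00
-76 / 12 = -19 / 3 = -6.33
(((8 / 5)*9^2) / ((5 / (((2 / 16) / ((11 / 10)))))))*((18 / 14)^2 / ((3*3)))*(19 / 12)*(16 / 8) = 4617 / 2695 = 1.71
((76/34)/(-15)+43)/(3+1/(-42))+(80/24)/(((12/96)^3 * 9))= 58530406/286875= 204.03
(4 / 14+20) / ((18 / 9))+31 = 288 / 7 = 41.14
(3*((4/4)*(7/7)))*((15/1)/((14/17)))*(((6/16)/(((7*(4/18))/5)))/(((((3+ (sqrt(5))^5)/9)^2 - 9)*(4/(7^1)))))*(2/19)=804739455/1931040832 - 25095825*sqrt(5)/965520416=0.36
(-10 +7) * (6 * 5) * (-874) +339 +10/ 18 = 78999.56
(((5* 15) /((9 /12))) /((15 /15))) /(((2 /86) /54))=232200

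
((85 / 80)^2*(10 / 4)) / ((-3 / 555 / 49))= -25583.84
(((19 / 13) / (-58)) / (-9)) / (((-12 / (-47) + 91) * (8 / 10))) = 4465 / 116420616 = 0.00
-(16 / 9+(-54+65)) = -115 / 9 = -12.78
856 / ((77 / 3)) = 2568 / 77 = 33.35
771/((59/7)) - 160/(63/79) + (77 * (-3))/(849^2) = -32496127064/297690813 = -109.16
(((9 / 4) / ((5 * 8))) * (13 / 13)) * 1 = 9 / 160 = 0.06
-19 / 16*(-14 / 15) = 133 / 120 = 1.11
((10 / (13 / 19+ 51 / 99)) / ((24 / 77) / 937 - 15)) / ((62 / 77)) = -5805469285 / 8409500944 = -0.69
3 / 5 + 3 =18 / 5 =3.60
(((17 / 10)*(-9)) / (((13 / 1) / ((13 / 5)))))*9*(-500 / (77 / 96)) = 1321920 / 77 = 17167.79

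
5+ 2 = 7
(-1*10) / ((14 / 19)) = -95 / 7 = -13.57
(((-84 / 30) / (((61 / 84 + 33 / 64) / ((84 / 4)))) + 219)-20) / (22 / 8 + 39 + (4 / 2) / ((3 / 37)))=15186228 / 6650965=2.28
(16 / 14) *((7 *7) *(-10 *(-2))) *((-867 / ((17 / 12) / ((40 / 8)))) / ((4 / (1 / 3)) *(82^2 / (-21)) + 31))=7996800 / 8893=899.22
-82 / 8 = -41 / 4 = -10.25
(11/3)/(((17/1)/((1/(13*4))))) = 11/2652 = 0.00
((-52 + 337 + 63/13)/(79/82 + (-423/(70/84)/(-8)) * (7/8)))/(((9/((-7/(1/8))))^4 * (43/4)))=324119811850240/452976594759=715.53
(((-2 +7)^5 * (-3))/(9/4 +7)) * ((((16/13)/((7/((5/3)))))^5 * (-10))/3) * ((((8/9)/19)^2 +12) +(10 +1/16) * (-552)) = -66383125913600000000000/1640616896782280781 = -40462.30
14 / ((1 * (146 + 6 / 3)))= 7 / 74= 0.09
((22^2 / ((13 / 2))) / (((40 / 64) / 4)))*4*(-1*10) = -247808 / 13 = -19062.15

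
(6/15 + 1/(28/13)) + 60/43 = 13603/6020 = 2.26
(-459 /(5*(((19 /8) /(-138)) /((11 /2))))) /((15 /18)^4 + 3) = 3612014208 /428735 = 8424.82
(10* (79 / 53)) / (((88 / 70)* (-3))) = -13825 / 3498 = -3.95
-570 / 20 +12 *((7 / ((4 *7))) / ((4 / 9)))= -87 / 4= -21.75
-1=-1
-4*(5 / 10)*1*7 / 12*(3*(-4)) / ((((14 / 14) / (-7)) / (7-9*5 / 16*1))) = -3283 / 8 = -410.38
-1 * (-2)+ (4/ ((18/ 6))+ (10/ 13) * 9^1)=400/ 39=10.26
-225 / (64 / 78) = -8775 / 32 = -274.22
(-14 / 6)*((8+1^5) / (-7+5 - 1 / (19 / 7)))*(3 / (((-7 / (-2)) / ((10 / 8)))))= 19 / 2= 9.50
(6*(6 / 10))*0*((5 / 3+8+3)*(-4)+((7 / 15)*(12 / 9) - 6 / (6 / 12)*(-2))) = 0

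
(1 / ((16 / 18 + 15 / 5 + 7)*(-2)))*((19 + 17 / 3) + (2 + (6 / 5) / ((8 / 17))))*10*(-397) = 2087823 / 392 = 5326.08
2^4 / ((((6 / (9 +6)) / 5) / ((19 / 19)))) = 200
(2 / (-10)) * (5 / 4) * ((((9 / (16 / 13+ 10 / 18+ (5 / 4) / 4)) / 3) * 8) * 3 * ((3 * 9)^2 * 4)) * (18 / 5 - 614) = 299881999872 / 19645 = 15265054.71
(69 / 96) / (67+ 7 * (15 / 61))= 1403 / 134144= 0.01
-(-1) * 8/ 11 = 8/ 11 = 0.73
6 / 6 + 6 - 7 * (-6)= 49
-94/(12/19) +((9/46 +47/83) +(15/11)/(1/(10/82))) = -382020730/2582877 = -147.91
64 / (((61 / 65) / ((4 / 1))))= 16640 / 61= 272.79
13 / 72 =0.18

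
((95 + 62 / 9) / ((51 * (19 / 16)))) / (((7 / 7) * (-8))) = -1834 / 8721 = -0.21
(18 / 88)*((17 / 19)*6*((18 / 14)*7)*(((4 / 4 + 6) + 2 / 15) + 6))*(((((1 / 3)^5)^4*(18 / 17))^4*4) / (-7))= -6304 / 9995543546219176405203534311253884715795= -0.00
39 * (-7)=-273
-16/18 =-8/9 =-0.89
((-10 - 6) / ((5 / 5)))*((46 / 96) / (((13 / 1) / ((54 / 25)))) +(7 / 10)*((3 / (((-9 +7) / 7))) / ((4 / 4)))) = 116.33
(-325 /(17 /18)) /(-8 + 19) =-5850 /187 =-31.28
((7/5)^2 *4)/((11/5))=196/55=3.56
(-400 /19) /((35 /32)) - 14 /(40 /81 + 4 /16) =-1220248 /32053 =-38.07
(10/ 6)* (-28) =-46.67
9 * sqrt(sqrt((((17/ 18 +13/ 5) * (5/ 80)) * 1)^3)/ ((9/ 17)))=10^(1/ 4) * 319^(3/ 4) * sqrt(51)/ 240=3.99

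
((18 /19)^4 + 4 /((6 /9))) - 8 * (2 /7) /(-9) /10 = 280416698 /41051115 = 6.83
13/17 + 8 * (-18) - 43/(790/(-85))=-372303/2686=-138.61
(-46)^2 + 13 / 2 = 4245 / 2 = 2122.50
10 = 10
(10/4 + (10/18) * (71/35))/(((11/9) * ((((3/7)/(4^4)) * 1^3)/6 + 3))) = 116992/118283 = 0.99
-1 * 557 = -557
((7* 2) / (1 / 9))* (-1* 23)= -2898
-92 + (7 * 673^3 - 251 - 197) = 2133747979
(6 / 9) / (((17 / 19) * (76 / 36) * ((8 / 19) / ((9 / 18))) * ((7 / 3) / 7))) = 171 / 136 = 1.26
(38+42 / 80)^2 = 2374681 / 1600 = 1484.18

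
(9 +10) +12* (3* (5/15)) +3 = 34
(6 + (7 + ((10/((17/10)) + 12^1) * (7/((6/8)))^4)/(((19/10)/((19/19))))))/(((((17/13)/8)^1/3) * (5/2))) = 524400.23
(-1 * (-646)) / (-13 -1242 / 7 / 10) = -11305 / 538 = -21.01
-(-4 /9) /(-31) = -0.01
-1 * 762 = -762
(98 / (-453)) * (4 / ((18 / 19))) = -3724 / 4077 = -0.91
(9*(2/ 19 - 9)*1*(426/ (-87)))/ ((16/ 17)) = 1835847/ 4408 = 416.48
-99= -99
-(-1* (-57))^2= -3249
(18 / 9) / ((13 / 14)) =2.15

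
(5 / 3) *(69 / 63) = 115 / 63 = 1.83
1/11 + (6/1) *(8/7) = 535/77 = 6.95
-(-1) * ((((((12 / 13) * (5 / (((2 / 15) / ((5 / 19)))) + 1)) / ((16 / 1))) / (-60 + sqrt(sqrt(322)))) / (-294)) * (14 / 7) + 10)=59 * 322^(3 / 4) / 179258266096 + 885 * sqrt(322) / 44814566524 + 13275 * 322^(1 / 4) / 11203641631 + 112037212810 / 11203641631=10.00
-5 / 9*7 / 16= -35 / 144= -0.24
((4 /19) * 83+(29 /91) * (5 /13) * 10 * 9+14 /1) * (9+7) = 15286144 /22477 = 680.08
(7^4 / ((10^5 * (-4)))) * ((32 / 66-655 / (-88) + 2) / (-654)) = 6293021 / 69062400000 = 0.00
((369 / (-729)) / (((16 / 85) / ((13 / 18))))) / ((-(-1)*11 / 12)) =-45305 / 21384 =-2.12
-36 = -36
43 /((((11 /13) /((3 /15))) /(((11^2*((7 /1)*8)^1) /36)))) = 86086 /45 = 1913.02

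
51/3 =17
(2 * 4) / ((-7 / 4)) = -32 / 7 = -4.57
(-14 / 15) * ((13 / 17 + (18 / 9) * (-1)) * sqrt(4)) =196 / 85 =2.31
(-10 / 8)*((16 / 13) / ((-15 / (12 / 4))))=4 / 13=0.31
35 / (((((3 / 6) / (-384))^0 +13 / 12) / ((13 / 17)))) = 1092 / 85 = 12.85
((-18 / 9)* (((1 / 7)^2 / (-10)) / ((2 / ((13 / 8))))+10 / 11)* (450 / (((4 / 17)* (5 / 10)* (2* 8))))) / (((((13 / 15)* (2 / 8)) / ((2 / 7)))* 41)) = -897999075 / 64352288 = -13.95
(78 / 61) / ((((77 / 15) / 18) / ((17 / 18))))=19890 / 4697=4.23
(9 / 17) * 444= 3996 / 17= 235.06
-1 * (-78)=78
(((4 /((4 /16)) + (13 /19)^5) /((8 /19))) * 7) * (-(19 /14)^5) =-759788663 /614656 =-1236.12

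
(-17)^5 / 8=-177482.12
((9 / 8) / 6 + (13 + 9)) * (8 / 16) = 355 / 32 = 11.09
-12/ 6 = -2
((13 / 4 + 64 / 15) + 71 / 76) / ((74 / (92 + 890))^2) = 1161287177 / 780330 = 1488.20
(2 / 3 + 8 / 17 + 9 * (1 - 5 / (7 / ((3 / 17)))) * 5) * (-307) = -4434922 / 357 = -12422.75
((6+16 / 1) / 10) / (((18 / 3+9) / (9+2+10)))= 77 / 25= 3.08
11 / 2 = 5.50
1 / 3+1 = 4 / 3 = 1.33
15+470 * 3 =1425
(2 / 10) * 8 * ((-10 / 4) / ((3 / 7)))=-28 / 3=-9.33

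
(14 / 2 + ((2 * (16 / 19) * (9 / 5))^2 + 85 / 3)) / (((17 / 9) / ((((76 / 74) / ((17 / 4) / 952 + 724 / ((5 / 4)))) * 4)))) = 6480671232 / 38763606295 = 0.17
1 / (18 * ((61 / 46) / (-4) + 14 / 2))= 92 / 11043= 0.01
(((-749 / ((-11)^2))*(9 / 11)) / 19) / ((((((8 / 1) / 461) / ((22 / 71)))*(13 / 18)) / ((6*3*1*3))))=-355.87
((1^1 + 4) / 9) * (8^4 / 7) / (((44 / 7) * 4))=1280 / 99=12.93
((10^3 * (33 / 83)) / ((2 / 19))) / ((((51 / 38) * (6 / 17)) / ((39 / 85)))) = 5162300 / 1411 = 3658.61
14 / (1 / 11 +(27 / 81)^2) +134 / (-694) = 239801 / 3470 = 69.11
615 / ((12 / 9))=1845 / 4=461.25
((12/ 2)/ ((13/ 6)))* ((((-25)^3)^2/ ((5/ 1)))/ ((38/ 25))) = 21972656250/ 247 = 88958122.47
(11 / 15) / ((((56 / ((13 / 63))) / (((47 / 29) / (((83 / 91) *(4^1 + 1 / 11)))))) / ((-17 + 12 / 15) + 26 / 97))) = -7426442881 / 397147779000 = -0.02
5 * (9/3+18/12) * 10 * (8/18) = 100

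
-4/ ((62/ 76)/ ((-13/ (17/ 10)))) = 19760/ 527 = 37.50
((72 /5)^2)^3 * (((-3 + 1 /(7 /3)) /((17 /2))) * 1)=-5015306502144 /1859375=-2697307.70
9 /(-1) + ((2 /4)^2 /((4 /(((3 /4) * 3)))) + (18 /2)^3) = 46089 /64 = 720.14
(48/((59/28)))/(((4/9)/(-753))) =-2277072/59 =-38594.44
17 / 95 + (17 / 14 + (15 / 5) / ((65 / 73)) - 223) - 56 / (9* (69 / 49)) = -2390679827 / 10737090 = -222.66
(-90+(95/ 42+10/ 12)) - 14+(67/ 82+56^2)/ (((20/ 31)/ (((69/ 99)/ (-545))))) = -107.12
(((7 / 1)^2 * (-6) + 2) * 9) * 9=-23652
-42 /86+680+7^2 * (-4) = 20791 /43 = 483.51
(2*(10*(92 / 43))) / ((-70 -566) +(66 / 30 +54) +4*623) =9200 / 411123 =0.02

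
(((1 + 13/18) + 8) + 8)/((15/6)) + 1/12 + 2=1651/180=9.17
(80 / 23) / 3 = 80 / 69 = 1.16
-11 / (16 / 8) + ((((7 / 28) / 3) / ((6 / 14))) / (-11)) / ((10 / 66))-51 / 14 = -3889 / 420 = -9.26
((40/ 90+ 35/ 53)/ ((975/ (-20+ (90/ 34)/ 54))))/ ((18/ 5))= -12617/ 2009124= -0.01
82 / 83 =0.99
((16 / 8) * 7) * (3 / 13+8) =1498 / 13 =115.23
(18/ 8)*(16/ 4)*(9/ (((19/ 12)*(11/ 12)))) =11664/ 209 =55.81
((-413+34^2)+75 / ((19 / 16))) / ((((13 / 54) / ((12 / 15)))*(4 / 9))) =7444062 / 1235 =6027.58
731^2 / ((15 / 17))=9084137 / 15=605609.13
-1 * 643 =-643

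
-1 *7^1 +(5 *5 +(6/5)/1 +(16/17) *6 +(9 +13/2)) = 6859/170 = 40.35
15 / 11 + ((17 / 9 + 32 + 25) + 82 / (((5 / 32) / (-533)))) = -138430783 / 495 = -279658.15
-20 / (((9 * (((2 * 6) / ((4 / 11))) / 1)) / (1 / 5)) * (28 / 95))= -95 / 2079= -0.05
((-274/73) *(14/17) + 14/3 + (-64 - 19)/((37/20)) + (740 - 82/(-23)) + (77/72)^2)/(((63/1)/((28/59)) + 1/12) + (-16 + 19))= 3840115423123/743657038560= 5.16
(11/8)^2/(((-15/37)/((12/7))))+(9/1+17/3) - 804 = -1339511/1680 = -797.33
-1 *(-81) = 81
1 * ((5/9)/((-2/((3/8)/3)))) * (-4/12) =5/432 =0.01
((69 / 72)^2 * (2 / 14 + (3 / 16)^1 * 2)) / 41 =0.01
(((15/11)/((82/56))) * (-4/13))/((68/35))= -14700/99671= -0.15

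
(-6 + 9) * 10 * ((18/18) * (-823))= -24690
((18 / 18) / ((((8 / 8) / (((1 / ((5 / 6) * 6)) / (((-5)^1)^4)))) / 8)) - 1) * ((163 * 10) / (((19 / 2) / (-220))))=89420496 / 2375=37650.74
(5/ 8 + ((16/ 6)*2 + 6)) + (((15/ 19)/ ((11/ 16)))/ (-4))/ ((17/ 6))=11.86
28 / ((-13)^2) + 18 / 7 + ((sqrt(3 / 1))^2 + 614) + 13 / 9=6613720 / 10647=621.18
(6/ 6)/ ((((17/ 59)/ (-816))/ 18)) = -50976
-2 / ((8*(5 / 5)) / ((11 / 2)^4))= -228.77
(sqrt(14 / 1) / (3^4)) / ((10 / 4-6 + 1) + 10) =2 * sqrt(14) / 1215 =0.01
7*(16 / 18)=56 / 9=6.22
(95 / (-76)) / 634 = -5 / 2536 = -0.00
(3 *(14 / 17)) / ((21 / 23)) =46 / 17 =2.71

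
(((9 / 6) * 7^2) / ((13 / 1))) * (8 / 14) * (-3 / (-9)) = 14 / 13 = 1.08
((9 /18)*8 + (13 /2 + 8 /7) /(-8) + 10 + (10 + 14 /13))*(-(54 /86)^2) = -25603209 /2692144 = -9.51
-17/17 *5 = -5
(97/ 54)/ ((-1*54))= -0.03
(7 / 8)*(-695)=-4865 / 8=-608.12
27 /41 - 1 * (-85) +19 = 4291 /41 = 104.66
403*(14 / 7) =806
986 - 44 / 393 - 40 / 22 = 4254134 / 4323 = 984.07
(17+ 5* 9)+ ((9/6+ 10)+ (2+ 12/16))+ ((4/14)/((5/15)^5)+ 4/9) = 36823/252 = 146.12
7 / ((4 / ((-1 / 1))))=-7 / 4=-1.75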